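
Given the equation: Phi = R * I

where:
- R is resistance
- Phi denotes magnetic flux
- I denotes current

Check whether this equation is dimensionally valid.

No

R (resistance) has dimensions [I^-2 L^2 M T^-3].
Phi (magnetic flux) has dimensions [I^-1 L^2 M T^-2].
I (current) has dimensions [I].

Left side: [I^-1 L^2 M T^-2]
Right side: [I^-1 L^2 M T^-3]

The two sides have different dimensions, so the equation is NOT dimensionally consistent.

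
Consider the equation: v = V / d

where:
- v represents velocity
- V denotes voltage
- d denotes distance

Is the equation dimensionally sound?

No

v (velocity) has dimensions [L T^-1].
V (voltage) has dimensions [I^-1 L^2 M T^-3].
d (distance) has dimensions [L].

Left side: [L T^-1]
Right side: [I^-1 L M T^-3]

The two sides have different dimensions, so the equation is NOT dimensionally consistent.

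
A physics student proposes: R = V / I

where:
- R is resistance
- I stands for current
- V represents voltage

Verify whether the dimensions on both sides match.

Yes

R (resistance) has dimensions [I^-2 L^2 M T^-3].
I (current) has dimensions [I].
V (voltage) has dimensions [I^-1 L^2 M T^-3].

Left side: [I^-2 L^2 M T^-3]
Right side: [I^-2 L^2 M T^-3]

Both sides have the same dimensions, so the equation is dimensionally consistent.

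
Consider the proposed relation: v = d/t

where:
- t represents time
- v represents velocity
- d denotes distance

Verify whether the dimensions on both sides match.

Yes

t (time) has dimensions [T].
v (velocity) has dimensions [L T^-1].
d (distance) has dimensions [L].

Left side: [L T^-1]
Right side: [L T^-1]

Both sides have the same dimensions, so the equation is dimensionally consistent.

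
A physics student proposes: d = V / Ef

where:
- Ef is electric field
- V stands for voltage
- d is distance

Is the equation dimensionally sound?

Yes

Ef (electric field) has dimensions [I^-1 L M T^-3].
V (voltage) has dimensions [I^-1 L^2 M T^-3].
d (distance) has dimensions [L].

Left side: [L]
Right side: [L]

Both sides have the same dimensions, so the equation is dimensionally consistent.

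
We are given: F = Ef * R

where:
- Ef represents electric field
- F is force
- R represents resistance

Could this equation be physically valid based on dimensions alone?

No

Ef (electric field) has dimensions [I^-1 L M T^-3].
F (force) has dimensions [L M T^-2].
R (resistance) has dimensions [I^-2 L^2 M T^-3].

Left side: [L M T^-2]
Right side: [I^-3 L^3 M^2 T^-6]

The two sides have different dimensions, so the equation is NOT dimensionally consistent.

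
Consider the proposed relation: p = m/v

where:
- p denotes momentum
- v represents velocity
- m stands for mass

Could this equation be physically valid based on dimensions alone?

No

p (momentum) has dimensions [L M T^-1].
v (velocity) has dimensions [L T^-1].
m (mass) has dimensions [M].

Left side: [L M T^-1]
Right side: [L^-1 M T]

The two sides have different dimensions, so the equation is NOT dimensionally consistent.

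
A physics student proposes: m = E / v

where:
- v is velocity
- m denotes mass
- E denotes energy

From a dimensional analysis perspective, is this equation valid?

No

v (velocity) has dimensions [L T^-1].
m (mass) has dimensions [M].
E (energy) has dimensions [L^2 M T^-2].

Left side: [M]
Right side: [L M T^-1]

The two sides have different dimensions, so the equation is NOT dimensionally consistent.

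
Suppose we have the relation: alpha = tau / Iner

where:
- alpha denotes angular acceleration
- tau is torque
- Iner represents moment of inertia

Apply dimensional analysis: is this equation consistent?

Yes

alpha (angular acceleration) has dimensions [T^-2].
tau (torque) has dimensions [L^2 M T^-2].
Iner (moment of inertia) has dimensions [L^2 M].

Left side: [T^-2]
Right side: [T^-2]

Both sides have the same dimensions, so the equation is dimensionally consistent.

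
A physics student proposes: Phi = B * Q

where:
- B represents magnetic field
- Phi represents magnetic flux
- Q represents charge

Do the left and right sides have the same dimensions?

No

B (magnetic field) has dimensions [I^-1 M T^-2].
Phi (magnetic flux) has dimensions [I^-1 L^2 M T^-2].
Q (charge) has dimensions [I T].

Left side: [I^-1 L^2 M T^-2]
Right side: [M T^-1]

The two sides have different dimensions, so the equation is NOT dimensionally consistent.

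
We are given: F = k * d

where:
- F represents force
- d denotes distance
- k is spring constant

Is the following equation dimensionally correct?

Yes

F (force) has dimensions [L M T^-2].
d (distance) has dimensions [L].
k (spring constant) has dimensions [M T^-2].

Left side: [L M T^-2]
Right side: [L M T^-2]

Both sides have the same dimensions, so the equation is dimensionally consistent.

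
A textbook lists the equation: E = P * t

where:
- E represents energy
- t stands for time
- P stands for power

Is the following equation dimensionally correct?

Yes

E (energy) has dimensions [L^2 M T^-2].
t (time) has dimensions [T].
P (power) has dimensions [L^2 M T^-3].

Left side: [L^2 M T^-2]
Right side: [L^2 M T^-2]

Both sides have the same dimensions, so the equation is dimensionally consistent.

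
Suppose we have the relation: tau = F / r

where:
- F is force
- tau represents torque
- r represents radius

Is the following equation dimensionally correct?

No

F (force) has dimensions [L M T^-2].
tau (torque) has dimensions [L^2 M T^-2].
r (radius) has dimensions [L].

Left side: [L^2 M T^-2]
Right side: [M T^-2]

The two sides have different dimensions, so the equation is NOT dimensionally consistent.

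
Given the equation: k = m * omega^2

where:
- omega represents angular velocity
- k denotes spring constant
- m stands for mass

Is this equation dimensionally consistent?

Yes

omega (angular velocity) has dimensions [T^-1].
k (spring constant) has dimensions [M T^-2].
m (mass) has dimensions [M].

Left side: [M T^-2]
Right side: [M T^-2]

Both sides have the same dimensions, so the equation is dimensionally consistent.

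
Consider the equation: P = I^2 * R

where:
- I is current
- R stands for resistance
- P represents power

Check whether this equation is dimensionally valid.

Yes

I (current) has dimensions [I].
R (resistance) has dimensions [I^-2 L^2 M T^-3].
P (power) has dimensions [L^2 M T^-3].

Left side: [L^2 M T^-3]
Right side: [L^2 M T^-3]

Both sides have the same dimensions, so the equation is dimensionally consistent.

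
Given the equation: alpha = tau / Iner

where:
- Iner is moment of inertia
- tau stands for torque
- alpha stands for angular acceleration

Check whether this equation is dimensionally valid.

Yes

Iner (moment of inertia) has dimensions [L^2 M].
tau (torque) has dimensions [L^2 M T^-2].
alpha (angular acceleration) has dimensions [T^-2].

Left side: [T^-2]
Right side: [T^-2]

Both sides have the same dimensions, so the equation is dimensionally consistent.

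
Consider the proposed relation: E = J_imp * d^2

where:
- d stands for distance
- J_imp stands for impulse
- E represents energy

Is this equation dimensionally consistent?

No

d (distance) has dimensions [L].
J_imp (impulse) has dimensions [L M T^-1].
E (energy) has dimensions [L^2 M T^-2].

Left side: [L^2 M T^-2]
Right side: [L^3 M T^-1]

The two sides have different dimensions, so the equation is NOT dimensionally consistent.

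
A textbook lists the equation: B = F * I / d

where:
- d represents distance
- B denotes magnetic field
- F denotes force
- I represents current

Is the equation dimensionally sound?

No

d (distance) has dimensions [L].
B (magnetic field) has dimensions [I^-1 M T^-2].
F (force) has dimensions [L M T^-2].
I (current) has dimensions [I].

Left side: [I^-1 M T^-2]
Right side: [I M T^-2]

The two sides have different dimensions, so the equation is NOT dimensionally consistent.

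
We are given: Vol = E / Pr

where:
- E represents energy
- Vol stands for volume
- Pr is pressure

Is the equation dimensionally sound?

Yes

E (energy) has dimensions [L^2 M T^-2].
Vol (volume) has dimensions [L^3].
Pr (pressure) has dimensions [L^-1 M T^-2].

Left side: [L^3]
Right side: [L^3]

Both sides have the same dimensions, so the equation is dimensionally consistent.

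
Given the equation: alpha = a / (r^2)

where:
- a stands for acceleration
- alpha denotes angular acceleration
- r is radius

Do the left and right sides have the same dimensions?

No

a (acceleration) has dimensions [L T^-2].
alpha (angular acceleration) has dimensions [T^-2].
r (radius) has dimensions [L].

Left side: [T^-2]
Right side: [L^-1 T^-2]

The two sides have different dimensions, so the equation is NOT dimensionally consistent.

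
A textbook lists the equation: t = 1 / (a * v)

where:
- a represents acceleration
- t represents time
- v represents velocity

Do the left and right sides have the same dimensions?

No

a (acceleration) has dimensions [L T^-2].
t (time) has dimensions [T].
v (velocity) has dimensions [L T^-1].

Left side: [T]
Right side: [L^-2 T^3]

The two sides have different dimensions, so the equation is NOT dimensionally consistent.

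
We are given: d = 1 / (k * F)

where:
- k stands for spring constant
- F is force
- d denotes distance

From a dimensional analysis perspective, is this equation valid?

No

k (spring constant) has dimensions [M T^-2].
F (force) has dimensions [L M T^-2].
d (distance) has dimensions [L].

Left side: [L]
Right side: [L^-1 M^-2 T^4]

The two sides have different dimensions, so the equation is NOT dimensionally consistent.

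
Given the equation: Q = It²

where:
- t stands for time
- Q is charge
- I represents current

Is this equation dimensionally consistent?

No

t (time) has dimensions [T].
Q (charge) has dimensions [I T].
I (current) has dimensions [I].

Left side: [I T]
Right side: [I T^2]

The two sides have different dimensions, so the equation is NOT dimensionally consistent.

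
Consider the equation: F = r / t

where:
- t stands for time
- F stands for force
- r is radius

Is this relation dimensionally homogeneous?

No

t (time) has dimensions [T].
F (force) has dimensions [L M T^-2].
r (radius) has dimensions [L].

Left side: [L M T^-2]
Right side: [L T^-1]

The two sides have different dimensions, so the equation is NOT dimensionally consistent.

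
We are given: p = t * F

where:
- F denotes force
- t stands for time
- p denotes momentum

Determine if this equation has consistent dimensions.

Yes

F (force) has dimensions [L M T^-2].
t (time) has dimensions [T].
p (momentum) has dimensions [L M T^-1].

Left side: [L M T^-1]
Right side: [L M T^-1]

Both sides have the same dimensions, so the equation is dimensionally consistent.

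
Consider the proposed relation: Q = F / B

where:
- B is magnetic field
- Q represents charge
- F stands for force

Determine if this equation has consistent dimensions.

No

B (magnetic field) has dimensions [I^-1 M T^-2].
Q (charge) has dimensions [I T].
F (force) has dimensions [L M T^-2].

Left side: [I T]
Right side: [I L]

The two sides have different dimensions, so the equation is NOT dimensionally consistent.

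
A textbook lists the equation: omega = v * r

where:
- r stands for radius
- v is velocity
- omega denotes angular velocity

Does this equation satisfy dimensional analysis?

No

r (radius) has dimensions [L].
v (velocity) has dimensions [L T^-1].
omega (angular velocity) has dimensions [T^-1].

Left side: [T^-1]
Right side: [L^2 T^-1]

The two sides have different dimensions, so the equation is NOT dimensionally consistent.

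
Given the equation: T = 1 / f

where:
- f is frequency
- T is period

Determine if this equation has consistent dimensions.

Yes

f (frequency) has dimensions [T^-1].
T (period) has dimensions [T].

Left side: [T]
Right side: [T]

Both sides have the same dimensions, so the equation is dimensionally consistent.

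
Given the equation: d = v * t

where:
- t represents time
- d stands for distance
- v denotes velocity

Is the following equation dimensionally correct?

Yes

t (time) has dimensions [T].
d (distance) has dimensions [L].
v (velocity) has dimensions [L T^-1].

Left side: [L]
Right side: [L]

Both sides have the same dimensions, so the equation is dimensionally consistent.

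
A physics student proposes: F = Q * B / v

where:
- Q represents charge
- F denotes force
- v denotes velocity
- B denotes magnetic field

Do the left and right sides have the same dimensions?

No

Q (charge) has dimensions [I T].
F (force) has dimensions [L M T^-2].
v (velocity) has dimensions [L T^-1].
B (magnetic field) has dimensions [I^-1 M T^-2].

Left side: [L M T^-2]
Right side: [L^-1 M]

The two sides have different dimensions, so the equation is NOT dimensionally consistent.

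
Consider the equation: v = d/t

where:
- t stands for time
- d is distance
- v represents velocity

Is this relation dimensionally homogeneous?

Yes

t (time) has dimensions [T].
d (distance) has dimensions [L].
v (velocity) has dimensions [L T^-1].

Left side: [L T^-1]
Right side: [L T^-1]

Both sides have the same dimensions, so the equation is dimensionally consistent.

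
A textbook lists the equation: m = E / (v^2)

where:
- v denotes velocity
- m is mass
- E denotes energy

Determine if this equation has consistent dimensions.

Yes

v (velocity) has dimensions [L T^-1].
m (mass) has dimensions [M].
E (energy) has dimensions [L^2 M T^-2].

Left side: [M]
Right side: [M]

Both sides have the same dimensions, so the equation is dimensionally consistent.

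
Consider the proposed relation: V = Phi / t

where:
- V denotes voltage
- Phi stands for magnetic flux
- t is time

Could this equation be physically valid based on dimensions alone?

Yes

V (voltage) has dimensions [I^-1 L^2 M T^-3].
Phi (magnetic flux) has dimensions [I^-1 L^2 M T^-2].
t (time) has dimensions [T].

Left side: [I^-1 L^2 M T^-3]
Right side: [I^-1 L^2 M T^-3]

Both sides have the same dimensions, so the equation is dimensionally consistent.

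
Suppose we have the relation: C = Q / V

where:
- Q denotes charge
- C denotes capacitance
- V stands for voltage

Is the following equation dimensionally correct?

Yes

Q (charge) has dimensions [I T].
C (capacitance) has dimensions [I^2 L^-2 M^-1 T^4].
V (voltage) has dimensions [I^-1 L^2 M T^-3].

Left side: [I^2 L^-2 M^-1 T^4]
Right side: [I^2 L^-2 M^-1 T^4]

Both sides have the same dimensions, so the equation is dimensionally consistent.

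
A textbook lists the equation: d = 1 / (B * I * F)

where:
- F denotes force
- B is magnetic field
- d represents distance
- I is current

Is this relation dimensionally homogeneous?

No

F (force) has dimensions [L M T^-2].
B (magnetic field) has dimensions [I^-1 M T^-2].
d (distance) has dimensions [L].
I (current) has dimensions [I].

Left side: [L]
Right side: [L^-1 M^-2 T^4]

The two sides have different dimensions, so the equation is NOT dimensionally consistent.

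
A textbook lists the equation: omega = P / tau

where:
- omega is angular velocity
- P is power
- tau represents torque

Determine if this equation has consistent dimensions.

Yes

omega (angular velocity) has dimensions [T^-1].
P (power) has dimensions [L^2 M T^-3].
tau (torque) has dimensions [L^2 M T^-2].

Left side: [T^-1]
Right side: [T^-1]

Both sides have the same dimensions, so the equation is dimensionally consistent.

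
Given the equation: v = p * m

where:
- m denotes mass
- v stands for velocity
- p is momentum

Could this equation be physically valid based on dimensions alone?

No

m (mass) has dimensions [M].
v (velocity) has dimensions [L T^-1].
p (momentum) has dimensions [L M T^-1].

Left side: [L T^-1]
Right side: [L M^2 T^-1]

The two sides have different dimensions, so the equation is NOT dimensionally consistent.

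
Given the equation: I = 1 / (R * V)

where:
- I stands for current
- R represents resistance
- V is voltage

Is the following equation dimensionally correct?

No

I (current) has dimensions [I].
R (resistance) has dimensions [I^-2 L^2 M T^-3].
V (voltage) has dimensions [I^-1 L^2 M T^-3].

Left side: [I]
Right side: [I^3 L^-4 M^-2 T^6]

The two sides have different dimensions, so the equation is NOT dimensionally consistent.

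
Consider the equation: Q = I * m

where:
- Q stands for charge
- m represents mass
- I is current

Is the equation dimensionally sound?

No

Q (charge) has dimensions [I T].
m (mass) has dimensions [M].
I (current) has dimensions [I].

Left side: [I T]
Right side: [I M]

The two sides have different dimensions, so the equation is NOT dimensionally consistent.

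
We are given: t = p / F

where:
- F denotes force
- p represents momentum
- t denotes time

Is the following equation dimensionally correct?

Yes

F (force) has dimensions [L M T^-2].
p (momentum) has dimensions [L M T^-1].
t (time) has dimensions [T].

Left side: [T]
Right side: [T]

Both sides have the same dimensions, so the equation is dimensionally consistent.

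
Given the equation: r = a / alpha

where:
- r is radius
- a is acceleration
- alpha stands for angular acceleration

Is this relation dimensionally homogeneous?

Yes

r (radius) has dimensions [L].
a (acceleration) has dimensions [L T^-2].
alpha (angular acceleration) has dimensions [T^-2].

Left side: [L]
Right side: [L]

Both sides have the same dimensions, so the equation is dimensionally consistent.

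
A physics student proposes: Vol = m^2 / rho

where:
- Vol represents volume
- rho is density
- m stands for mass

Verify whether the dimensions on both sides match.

No

Vol (volume) has dimensions [L^3].
rho (density) has dimensions [L^-3 M].
m (mass) has dimensions [M].

Left side: [L^3]
Right side: [L^3 M]

The two sides have different dimensions, so the equation is NOT dimensionally consistent.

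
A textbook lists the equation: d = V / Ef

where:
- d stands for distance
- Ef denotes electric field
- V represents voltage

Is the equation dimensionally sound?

Yes

d (distance) has dimensions [L].
Ef (electric field) has dimensions [I^-1 L M T^-3].
V (voltage) has dimensions [I^-1 L^2 M T^-3].

Left side: [L]
Right side: [L]

Both sides have the same dimensions, so the equation is dimensionally consistent.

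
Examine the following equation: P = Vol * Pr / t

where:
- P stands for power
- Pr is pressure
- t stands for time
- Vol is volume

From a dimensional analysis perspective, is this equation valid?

Yes

P (power) has dimensions [L^2 M T^-3].
Pr (pressure) has dimensions [L^-1 M T^-2].
t (time) has dimensions [T].
Vol (volume) has dimensions [L^3].

Left side: [L^2 M T^-3]
Right side: [L^2 M T^-3]

Both sides have the same dimensions, so the equation is dimensionally consistent.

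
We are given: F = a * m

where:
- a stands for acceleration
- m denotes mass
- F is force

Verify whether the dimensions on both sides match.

Yes

a (acceleration) has dimensions [L T^-2].
m (mass) has dimensions [M].
F (force) has dimensions [L M T^-2].

Left side: [L M T^-2]
Right side: [L M T^-2]

Both sides have the same dimensions, so the equation is dimensionally consistent.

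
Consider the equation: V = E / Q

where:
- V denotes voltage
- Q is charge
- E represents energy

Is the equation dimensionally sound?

Yes

V (voltage) has dimensions [I^-1 L^2 M T^-3].
Q (charge) has dimensions [I T].
E (energy) has dimensions [L^2 M T^-2].

Left side: [I^-1 L^2 M T^-3]
Right side: [I^-1 L^2 M T^-3]

Both sides have the same dimensions, so the equation is dimensionally consistent.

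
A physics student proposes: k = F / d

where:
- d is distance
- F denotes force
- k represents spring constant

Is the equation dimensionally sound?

Yes

d (distance) has dimensions [L].
F (force) has dimensions [L M T^-2].
k (spring constant) has dimensions [M T^-2].

Left side: [M T^-2]
Right side: [M T^-2]

Both sides have the same dimensions, so the equation is dimensionally consistent.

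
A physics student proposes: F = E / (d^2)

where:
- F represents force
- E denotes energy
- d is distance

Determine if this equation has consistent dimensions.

No

F (force) has dimensions [L M T^-2].
E (energy) has dimensions [L^2 M T^-2].
d (distance) has dimensions [L].

Left side: [L M T^-2]
Right side: [M T^-2]

The two sides have different dimensions, so the equation is NOT dimensionally consistent.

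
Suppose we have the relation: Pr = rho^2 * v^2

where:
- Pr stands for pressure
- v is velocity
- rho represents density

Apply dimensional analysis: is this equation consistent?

No

Pr (pressure) has dimensions [L^-1 M T^-2].
v (velocity) has dimensions [L T^-1].
rho (density) has dimensions [L^-3 M].

Left side: [L^-1 M T^-2]
Right side: [L^-4 M^2 T^-2]

The two sides have different dimensions, so the equation is NOT dimensionally consistent.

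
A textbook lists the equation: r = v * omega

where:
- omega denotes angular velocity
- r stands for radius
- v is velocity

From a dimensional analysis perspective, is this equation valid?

No

omega (angular velocity) has dimensions [T^-1].
r (radius) has dimensions [L].
v (velocity) has dimensions [L T^-1].

Left side: [L]
Right side: [L T^-2]

The two sides have different dimensions, so the equation is NOT dimensionally consistent.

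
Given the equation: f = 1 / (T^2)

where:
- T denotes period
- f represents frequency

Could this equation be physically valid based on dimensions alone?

No

T (period) has dimensions [T].
f (frequency) has dimensions [T^-1].

Left side: [T^-1]
Right side: [T^-2]

The two sides have different dimensions, so the equation is NOT dimensionally consistent.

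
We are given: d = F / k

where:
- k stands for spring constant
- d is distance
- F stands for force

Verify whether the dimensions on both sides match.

Yes

k (spring constant) has dimensions [M T^-2].
d (distance) has dimensions [L].
F (force) has dimensions [L M T^-2].

Left side: [L]
Right side: [L]

Both sides have the same dimensions, so the equation is dimensionally consistent.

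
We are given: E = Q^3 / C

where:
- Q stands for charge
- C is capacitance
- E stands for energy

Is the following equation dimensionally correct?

No

Q (charge) has dimensions [I T].
C (capacitance) has dimensions [I^2 L^-2 M^-1 T^4].
E (energy) has dimensions [L^2 M T^-2].

Left side: [L^2 M T^-2]
Right side: [I L^2 M T^-1]

The two sides have different dimensions, so the equation is NOT dimensionally consistent.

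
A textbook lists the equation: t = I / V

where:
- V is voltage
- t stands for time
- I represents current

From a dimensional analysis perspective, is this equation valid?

No

V (voltage) has dimensions [I^-1 L^2 M T^-3].
t (time) has dimensions [T].
I (current) has dimensions [I].

Left side: [T]
Right side: [I^2 L^-2 M^-1 T^3]

The two sides have different dimensions, so the equation is NOT dimensionally consistent.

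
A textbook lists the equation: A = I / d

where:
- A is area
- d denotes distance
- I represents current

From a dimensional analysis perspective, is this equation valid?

No

A (area) has dimensions [L^2].
d (distance) has dimensions [L].
I (current) has dimensions [I].

Left side: [L^2]
Right side: [I L^-1]

The two sides have different dimensions, so the equation is NOT dimensionally consistent.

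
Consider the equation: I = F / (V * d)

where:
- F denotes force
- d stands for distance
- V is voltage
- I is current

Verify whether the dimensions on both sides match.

No

F (force) has dimensions [L M T^-2].
d (distance) has dimensions [L].
V (voltage) has dimensions [I^-1 L^2 M T^-3].
I (current) has dimensions [I].

Left side: [I]
Right side: [I L^-2 T]

The two sides have different dimensions, so the equation is NOT dimensionally consistent.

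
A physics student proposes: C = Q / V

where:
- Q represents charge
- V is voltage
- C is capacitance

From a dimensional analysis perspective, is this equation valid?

Yes

Q (charge) has dimensions [I T].
V (voltage) has dimensions [I^-1 L^2 M T^-3].
C (capacitance) has dimensions [I^2 L^-2 M^-1 T^4].

Left side: [I^2 L^-2 M^-1 T^4]
Right side: [I^2 L^-2 M^-1 T^4]

Both sides have the same dimensions, so the equation is dimensionally consistent.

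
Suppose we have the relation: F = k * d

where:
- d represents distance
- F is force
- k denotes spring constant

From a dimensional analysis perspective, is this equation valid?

Yes

d (distance) has dimensions [L].
F (force) has dimensions [L M T^-2].
k (spring constant) has dimensions [M T^-2].

Left side: [L M T^-2]
Right side: [L M T^-2]

Both sides have the same dimensions, so the equation is dimensionally consistent.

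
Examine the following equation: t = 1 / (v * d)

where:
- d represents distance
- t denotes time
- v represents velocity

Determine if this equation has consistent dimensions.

No

d (distance) has dimensions [L].
t (time) has dimensions [T].
v (velocity) has dimensions [L T^-1].

Left side: [T]
Right side: [L^-2 T]

The two sides have different dimensions, so the equation is NOT dimensionally consistent.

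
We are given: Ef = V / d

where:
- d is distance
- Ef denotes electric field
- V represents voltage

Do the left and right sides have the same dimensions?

Yes

d (distance) has dimensions [L].
Ef (electric field) has dimensions [I^-1 L M T^-3].
V (voltage) has dimensions [I^-1 L^2 M T^-3].

Left side: [I^-1 L M T^-3]
Right side: [I^-1 L M T^-3]

Both sides have the same dimensions, so the equation is dimensionally consistent.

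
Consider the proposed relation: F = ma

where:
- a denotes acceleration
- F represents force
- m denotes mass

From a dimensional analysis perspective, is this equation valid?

Yes

a (acceleration) has dimensions [L T^-2].
F (force) has dimensions [L M T^-2].
m (mass) has dimensions [M].

Left side: [L M T^-2]
Right side: [L M T^-2]

Both sides have the same dimensions, so the equation is dimensionally consistent.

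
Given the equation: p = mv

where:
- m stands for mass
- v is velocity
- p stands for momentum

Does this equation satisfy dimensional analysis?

Yes

m (mass) has dimensions [M].
v (velocity) has dimensions [L T^-1].
p (momentum) has dimensions [L M T^-1].

Left side: [L M T^-1]
Right side: [L M T^-1]

Both sides have the same dimensions, so the equation is dimensionally consistent.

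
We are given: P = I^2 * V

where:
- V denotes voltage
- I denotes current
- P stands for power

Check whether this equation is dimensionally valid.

No

V (voltage) has dimensions [I^-1 L^2 M T^-3].
I (current) has dimensions [I].
P (power) has dimensions [L^2 M T^-3].

Left side: [L^2 M T^-3]
Right side: [I L^2 M T^-3]

The two sides have different dimensions, so the equation is NOT dimensionally consistent.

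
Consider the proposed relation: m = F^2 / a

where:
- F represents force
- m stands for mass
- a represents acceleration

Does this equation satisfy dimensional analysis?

No

F (force) has dimensions [L M T^-2].
m (mass) has dimensions [M].
a (acceleration) has dimensions [L T^-2].

Left side: [M]
Right side: [L M^2 T^-2]

The two sides have different dimensions, so the equation is NOT dimensionally consistent.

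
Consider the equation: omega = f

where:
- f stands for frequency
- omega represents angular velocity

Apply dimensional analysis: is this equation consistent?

Yes

f (frequency) has dimensions [T^-1].
omega (angular velocity) has dimensions [T^-1].

Left side: [T^-1]
Right side: [T^-1]

Both sides have the same dimensions, so the equation is dimensionally consistent.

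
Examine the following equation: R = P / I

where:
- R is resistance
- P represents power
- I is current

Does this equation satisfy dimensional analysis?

No

R (resistance) has dimensions [I^-2 L^2 M T^-3].
P (power) has dimensions [L^2 M T^-3].
I (current) has dimensions [I].

Left side: [I^-2 L^2 M T^-3]
Right side: [I^-1 L^2 M T^-3]

The two sides have different dimensions, so the equation is NOT dimensionally consistent.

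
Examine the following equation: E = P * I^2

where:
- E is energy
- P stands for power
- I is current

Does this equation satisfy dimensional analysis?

No

E (energy) has dimensions [L^2 M T^-2].
P (power) has dimensions [L^2 M T^-3].
I (current) has dimensions [I].

Left side: [L^2 M T^-2]
Right side: [I^2 L^2 M T^-3]

The two sides have different dimensions, so the equation is NOT dimensionally consistent.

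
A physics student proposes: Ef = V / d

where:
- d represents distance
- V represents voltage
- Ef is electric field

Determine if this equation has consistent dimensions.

Yes

d (distance) has dimensions [L].
V (voltage) has dimensions [I^-1 L^2 M T^-3].
Ef (electric field) has dimensions [I^-1 L M T^-3].

Left side: [I^-1 L M T^-3]
Right side: [I^-1 L M T^-3]

Both sides have the same dimensions, so the equation is dimensionally consistent.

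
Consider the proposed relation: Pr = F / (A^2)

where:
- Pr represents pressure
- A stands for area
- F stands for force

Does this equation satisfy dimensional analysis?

No

Pr (pressure) has dimensions [L^-1 M T^-2].
A (area) has dimensions [L^2].
F (force) has dimensions [L M T^-2].

Left side: [L^-1 M T^-2]
Right side: [L^-3 M T^-2]

The two sides have different dimensions, so the equation is NOT dimensionally consistent.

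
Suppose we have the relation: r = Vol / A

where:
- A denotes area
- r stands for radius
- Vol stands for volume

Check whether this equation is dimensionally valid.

Yes

A (area) has dimensions [L^2].
r (radius) has dimensions [L].
Vol (volume) has dimensions [L^3].

Left side: [L]
Right side: [L]

Both sides have the same dimensions, so the equation is dimensionally consistent.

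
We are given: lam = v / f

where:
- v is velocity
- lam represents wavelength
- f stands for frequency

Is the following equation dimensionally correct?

Yes

v (velocity) has dimensions [L T^-1].
lam (wavelength) has dimensions [L].
f (frequency) has dimensions [T^-1].

Left side: [L]
Right side: [L]

Both sides have the same dimensions, so the equation is dimensionally consistent.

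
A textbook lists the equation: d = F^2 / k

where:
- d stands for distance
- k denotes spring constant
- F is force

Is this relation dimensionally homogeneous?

No

d (distance) has dimensions [L].
k (spring constant) has dimensions [M T^-2].
F (force) has dimensions [L M T^-2].

Left side: [L]
Right side: [L^2 M T^-2]

The two sides have different dimensions, so the equation is NOT dimensionally consistent.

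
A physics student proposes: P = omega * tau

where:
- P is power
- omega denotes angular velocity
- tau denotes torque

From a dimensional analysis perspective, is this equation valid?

Yes

P (power) has dimensions [L^2 M T^-3].
omega (angular velocity) has dimensions [T^-1].
tau (torque) has dimensions [L^2 M T^-2].

Left side: [L^2 M T^-3]
Right side: [L^2 M T^-3]

Both sides have the same dimensions, so the equation is dimensionally consistent.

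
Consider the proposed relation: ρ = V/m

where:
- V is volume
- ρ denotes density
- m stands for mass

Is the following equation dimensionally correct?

No

V (volume) has dimensions [L^3].
ρ (density) has dimensions [L^-3 M].
m (mass) has dimensions [M].

Left side: [L^-3 M]
Right side: [L^3 M^-1]

The two sides have different dimensions, so the equation is NOT dimensionally consistent.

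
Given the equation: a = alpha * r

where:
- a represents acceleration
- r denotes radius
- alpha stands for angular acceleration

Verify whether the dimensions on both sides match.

Yes

a (acceleration) has dimensions [L T^-2].
r (radius) has dimensions [L].
alpha (angular acceleration) has dimensions [T^-2].

Left side: [L T^-2]
Right side: [L T^-2]

Both sides have the same dimensions, so the equation is dimensionally consistent.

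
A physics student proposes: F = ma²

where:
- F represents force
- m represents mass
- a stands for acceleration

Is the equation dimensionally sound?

No

F (force) has dimensions [L M T^-2].
m (mass) has dimensions [M].
a (acceleration) has dimensions [L T^-2].

Left side: [L M T^-2]
Right side: [L^2 M T^-4]

The two sides have different dimensions, so the equation is NOT dimensionally consistent.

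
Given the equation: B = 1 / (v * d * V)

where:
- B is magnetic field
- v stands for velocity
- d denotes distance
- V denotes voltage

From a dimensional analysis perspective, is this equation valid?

No

B (magnetic field) has dimensions [I^-1 M T^-2].
v (velocity) has dimensions [L T^-1].
d (distance) has dimensions [L].
V (voltage) has dimensions [I^-1 L^2 M T^-3].

Left side: [I^-1 M T^-2]
Right side: [I L^-4 M^-1 T^4]

The two sides have different dimensions, so the equation is NOT dimensionally consistent.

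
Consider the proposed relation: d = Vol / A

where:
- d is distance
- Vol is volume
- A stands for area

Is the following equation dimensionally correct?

Yes

d (distance) has dimensions [L].
Vol (volume) has dimensions [L^3].
A (area) has dimensions [L^2].

Left side: [L]
Right side: [L]

Both sides have the same dimensions, so the equation is dimensionally consistent.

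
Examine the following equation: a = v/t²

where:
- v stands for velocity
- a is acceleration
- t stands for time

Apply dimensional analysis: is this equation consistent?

No

v (velocity) has dimensions [L T^-1].
a (acceleration) has dimensions [L T^-2].
t (time) has dimensions [T].

Left side: [L T^-2]
Right side: [L T^-3]

The two sides have different dimensions, so the equation is NOT dimensionally consistent.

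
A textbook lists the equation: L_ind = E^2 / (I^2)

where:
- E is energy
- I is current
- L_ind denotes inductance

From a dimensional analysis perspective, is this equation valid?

No

E (energy) has dimensions [L^2 M T^-2].
I (current) has dimensions [I].
L_ind (inductance) has dimensions [I^-2 L^2 M T^-2].

Left side: [I^-2 L^2 M T^-2]
Right side: [I^-2 L^4 M^2 T^-4]

The two sides have different dimensions, so the equation is NOT dimensionally consistent.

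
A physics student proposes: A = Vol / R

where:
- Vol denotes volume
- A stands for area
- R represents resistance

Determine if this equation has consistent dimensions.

No

Vol (volume) has dimensions [L^3].
A (area) has dimensions [L^2].
R (resistance) has dimensions [I^-2 L^2 M T^-3].

Left side: [L^2]
Right side: [I^2 L M^-1 T^3]

The two sides have different dimensions, so the equation is NOT dimensionally consistent.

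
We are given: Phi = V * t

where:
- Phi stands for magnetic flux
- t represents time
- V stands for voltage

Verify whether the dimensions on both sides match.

Yes

Phi (magnetic flux) has dimensions [I^-1 L^2 M T^-2].
t (time) has dimensions [T].
V (voltage) has dimensions [I^-1 L^2 M T^-3].

Left side: [I^-1 L^2 M T^-2]
Right side: [I^-1 L^2 M T^-2]

Both sides have the same dimensions, so the equation is dimensionally consistent.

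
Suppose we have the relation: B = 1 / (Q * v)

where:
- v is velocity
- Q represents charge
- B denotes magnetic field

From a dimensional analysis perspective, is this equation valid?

No

v (velocity) has dimensions [L T^-1].
Q (charge) has dimensions [I T].
B (magnetic field) has dimensions [I^-1 M T^-2].

Left side: [I^-1 M T^-2]
Right side: [I^-1 L^-1]

The two sides have different dimensions, so the equation is NOT dimensionally consistent.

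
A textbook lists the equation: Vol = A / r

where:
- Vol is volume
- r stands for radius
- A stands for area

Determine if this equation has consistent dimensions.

No

Vol (volume) has dimensions [L^3].
r (radius) has dimensions [L].
A (area) has dimensions [L^2].

Left side: [L^3]
Right side: [L]

The two sides have different dimensions, so the equation is NOT dimensionally consistent.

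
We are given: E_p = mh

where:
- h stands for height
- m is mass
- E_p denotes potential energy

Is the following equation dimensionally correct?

No

h (height) has dimensions [L].
m (mass) has dimensions [M].
E_p (potential energy) has dimensions [L^2 M T^-2].

Left side: [L^2 M T^-2]
Right side: [L M]

The two sides have different dimensions, so the equation is NOT dimensionally consistent.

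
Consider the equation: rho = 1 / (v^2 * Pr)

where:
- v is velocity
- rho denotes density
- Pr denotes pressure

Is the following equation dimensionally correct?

No

v (velocity) has dimensions [L T^-1].
rho (density) has dimensions [L^-3 M].
Pr (pressure) has dimensions [L^-1 M T^-2].

Left side: [L^-3 M]
Right side: [L^-1 M^-1 T^4]

The two sides have different dimensions, so the equation is NOT dimensionally consistent.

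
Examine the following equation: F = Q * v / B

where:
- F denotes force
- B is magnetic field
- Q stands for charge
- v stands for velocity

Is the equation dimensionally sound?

No

F (force) has dimensions [L M T^-2].
B (magnetic field) has dimensions [I^-1 M T^-2].
Q (charge) has dimensions [I T].
v (velocity) has dimensions [L T^-1].

Left side: [L M T^-2]
Right side: [I^2 L M^-1 T^2]

The two sides have different dimensions, so the equation is NOT dimensionally consistent.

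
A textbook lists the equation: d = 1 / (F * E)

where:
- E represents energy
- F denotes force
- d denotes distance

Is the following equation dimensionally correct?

No

E (energy) has dimensions [L^2 M T^-2].
F (force) has dimensions [L M T^-2].
d (distance) has dimensions [L].

Left side: [L]
Right side: [L^-3 M^-2 T^4]

The two sides have different dimensions, so the equation is NOT dimensionally consistent.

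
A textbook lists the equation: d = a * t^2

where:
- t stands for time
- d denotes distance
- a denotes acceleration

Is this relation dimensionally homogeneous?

Yes

t (time) has dimensions [T].
d (distance) has dimensions [L].
a (acceleration) has dimensions [L T^-2].

Left side: [L]
Right side: [L]

Both sides have the same dimensions, so the equation is dimensionally consistent.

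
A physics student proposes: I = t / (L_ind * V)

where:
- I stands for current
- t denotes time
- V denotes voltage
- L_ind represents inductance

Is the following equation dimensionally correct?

No

I (current) has dimensions [I].
t (time) has dimensions [T].
V (voltage) has dimensions [I^-1 L^2 M T^-3].
L_ind (inductance) has dimensions [I^-2 L^2 M T^-2].

Left side: [I]
Right side: [I^3 L^-4 M^-2 T^6]

The two sides have different dimensions, so the equation is NOT dimensionally consistent.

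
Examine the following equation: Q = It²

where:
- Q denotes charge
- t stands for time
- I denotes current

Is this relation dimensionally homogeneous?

No

Q (charge) has dimensions [I T].
t (time) has dimensions [T].
I (current) has dimensions [I].

Left side: [I T]
Right side: [I T^2]

The two sides have different dimensions, so the equation is NOT dimensionally consistent.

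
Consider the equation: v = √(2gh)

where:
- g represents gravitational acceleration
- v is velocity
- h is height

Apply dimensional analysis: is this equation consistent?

Yes

g (gravitational acceleration) has dimensions [L T^-2].
v (velocity) has dimensions [L T^-1].
h (height) has dimensions [L].

Left side: [L T^-1]
Right side: [L T^-1]

Both sides have the same dimensions, so the equation is dimensionally consistent.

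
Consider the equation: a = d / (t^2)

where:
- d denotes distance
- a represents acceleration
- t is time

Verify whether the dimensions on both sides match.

Yes

d (distance) has dimensions [L].
a (acceleration) has dimensions [L T^-2].
t (time) has dimensions [T].

Left side: [L T^-2]
Right side: [L T^-2]

Both sides have the same dimensions, so the equation is dimensionally consistent.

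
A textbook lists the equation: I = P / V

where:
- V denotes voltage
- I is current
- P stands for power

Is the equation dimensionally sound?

Yes

V (voltage) has dimensions [I^-1 L^2 M T^-3].
I (current) has dimensions [I].
P (power) has dimensions [L^2 M T^-3].

Left side: [I]
Right side: [I]

Both sides have the same dimensions, so the equation is dimensionally consistent.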